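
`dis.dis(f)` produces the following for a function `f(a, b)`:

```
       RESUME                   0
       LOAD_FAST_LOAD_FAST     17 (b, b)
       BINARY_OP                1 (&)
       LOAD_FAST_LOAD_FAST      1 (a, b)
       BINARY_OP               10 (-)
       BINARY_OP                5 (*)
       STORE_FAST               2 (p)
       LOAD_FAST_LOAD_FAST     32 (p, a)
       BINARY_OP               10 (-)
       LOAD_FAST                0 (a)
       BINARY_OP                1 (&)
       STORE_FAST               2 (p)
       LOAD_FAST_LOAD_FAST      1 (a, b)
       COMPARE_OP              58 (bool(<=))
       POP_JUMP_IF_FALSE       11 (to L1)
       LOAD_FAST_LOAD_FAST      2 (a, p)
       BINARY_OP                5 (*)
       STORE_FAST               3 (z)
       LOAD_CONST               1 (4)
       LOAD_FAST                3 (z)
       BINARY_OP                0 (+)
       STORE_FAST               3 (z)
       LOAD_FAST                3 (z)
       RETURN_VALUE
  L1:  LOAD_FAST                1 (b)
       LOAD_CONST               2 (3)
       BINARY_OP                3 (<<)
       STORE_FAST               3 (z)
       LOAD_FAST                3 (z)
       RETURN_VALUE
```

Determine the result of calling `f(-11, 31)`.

14205

LOAD_FAST_LOAD_FAST b,b → push 31,31. Stack: [31, 31]
BINARY_OP & → 31 & 31 = 31. Stack: [31]
LOAD_FAST_LOAD_FAST a,b → push -11,31. Stack: [31, -11, 31]
BINARY_OP - → -11 - 31 = -42. Stack: [31, -42]
BINARY_OP * → 31 * -42 = -1302. Stack: [-1302]
STORE_FAST p → p=-1302. Stack: []
LOAD_FAST_LOAD_FAST p,a → push -1302,-11. Stack: [-1302, -11]
BINARY_OP - → -1302 - -11 = -1291. Stack: [-1291]
LOAD_FAST a → push -11. Stack: [-1291, -11]
BINARY_OP & → -1291 & -11 = -1291. Stack: [-1291]
STORE_FAST p → p=-1291. Stack: []
LOAD_FAST_LOAD_FAST a,b → push -11,31. Stack: [-11, 31]
COMPARE_OP bool(<=) → -11 vs 31 = True. Stack: [True]
POP_JUMP_IF_FALSE → pop True; no jump. Stack: []
LOAD_FAST_LOAD_FAST a,p → push -11,-1291. Stack: [-11, -1291]
BINARY_OP * → -11 * -1291 = 14201. Stack: [14201]
STORE_FAST z → z=14201. Stack: []
LOAD_CONST → push 4. Stack: [4]
LOAD_FAST z → push 14201. Stack: [4, 14201]
BINARY_OP + → 4 + 14201 = 14205. Stack: [14205]
STORE_FAST z → z=14205. Stack: []
LOAD_FAST z → push 14205. Stack: [14205]
RETURN_VALUE → return 14205.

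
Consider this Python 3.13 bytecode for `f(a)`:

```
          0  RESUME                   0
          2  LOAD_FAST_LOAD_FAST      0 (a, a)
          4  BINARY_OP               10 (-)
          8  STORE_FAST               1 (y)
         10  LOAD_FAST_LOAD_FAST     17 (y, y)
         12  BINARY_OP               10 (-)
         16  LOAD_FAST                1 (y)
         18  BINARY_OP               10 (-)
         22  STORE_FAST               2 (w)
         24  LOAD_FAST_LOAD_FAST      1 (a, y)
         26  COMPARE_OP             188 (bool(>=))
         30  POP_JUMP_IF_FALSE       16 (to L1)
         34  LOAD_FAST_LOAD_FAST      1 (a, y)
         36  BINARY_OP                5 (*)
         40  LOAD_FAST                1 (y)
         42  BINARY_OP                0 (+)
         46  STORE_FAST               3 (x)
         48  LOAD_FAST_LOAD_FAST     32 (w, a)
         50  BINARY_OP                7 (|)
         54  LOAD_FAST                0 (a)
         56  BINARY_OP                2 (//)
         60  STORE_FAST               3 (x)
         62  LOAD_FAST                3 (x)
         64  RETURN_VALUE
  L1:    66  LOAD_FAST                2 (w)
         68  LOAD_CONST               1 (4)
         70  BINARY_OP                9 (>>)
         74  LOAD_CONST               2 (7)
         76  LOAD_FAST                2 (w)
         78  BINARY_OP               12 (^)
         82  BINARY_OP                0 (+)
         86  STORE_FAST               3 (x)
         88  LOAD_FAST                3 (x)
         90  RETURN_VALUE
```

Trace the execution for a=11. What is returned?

LOAD_FAST_LOAD_FAST a,a → push 11,11. Stack: [11, 11]
BINARY_OP - → 11 - 11 = 0. Stack: [0]
STORE_FAST y → y=0. Stack: []
LOAD_FAST_LOAD_FAST y,y → push 0,0. Stack: [0, 0]
BINARY_OP - → 0 - 0 = 0. Stack: [0]
LOAD_FAST y → push 0. Stack: [0, 0]
BINARY_OP - → 0 - 0 = 0. Stack: [0]
STORE_FAST w → w=0. Stack: []
LOAD_FAST_LOAD_FAST a,y → push 11,0. Stack: [11, 0]
COMPARE_OP bool(>=) → 11 vs 0 = True. Stack: [True]
POP_JUMP_IF_FALSE → pop True; no jump. Stack: []
LOAD_FAST_LOAD_FAST a,y → push 11,0. Stack: [11, 0]
BINARY_OP * → 11 * 0 = 0. Stack: [0]
LOAD_FAST y → push 0. Stack: [0, 0]
BINARY_OP + → 0 + 0 = 0. Stack: [0]
STORE_FAST x → x=0. Stack: []
LOAD_FAST_LOAD_FAST w,a → push 0,11. Stack: [0, 11]
BINARY_OP | → 0 | 11 = 11. Stack: [11]
LOAD_FAST a → push 11. Stack: [11, 11]
BINARY_OP // → 11 // 11 = 1. Stack: [1]
STORE_FAST x → x=1. Stack: []
LOAD_FAST x → push 1. Stack: [1]
RETURN_VALUE → return 1.

1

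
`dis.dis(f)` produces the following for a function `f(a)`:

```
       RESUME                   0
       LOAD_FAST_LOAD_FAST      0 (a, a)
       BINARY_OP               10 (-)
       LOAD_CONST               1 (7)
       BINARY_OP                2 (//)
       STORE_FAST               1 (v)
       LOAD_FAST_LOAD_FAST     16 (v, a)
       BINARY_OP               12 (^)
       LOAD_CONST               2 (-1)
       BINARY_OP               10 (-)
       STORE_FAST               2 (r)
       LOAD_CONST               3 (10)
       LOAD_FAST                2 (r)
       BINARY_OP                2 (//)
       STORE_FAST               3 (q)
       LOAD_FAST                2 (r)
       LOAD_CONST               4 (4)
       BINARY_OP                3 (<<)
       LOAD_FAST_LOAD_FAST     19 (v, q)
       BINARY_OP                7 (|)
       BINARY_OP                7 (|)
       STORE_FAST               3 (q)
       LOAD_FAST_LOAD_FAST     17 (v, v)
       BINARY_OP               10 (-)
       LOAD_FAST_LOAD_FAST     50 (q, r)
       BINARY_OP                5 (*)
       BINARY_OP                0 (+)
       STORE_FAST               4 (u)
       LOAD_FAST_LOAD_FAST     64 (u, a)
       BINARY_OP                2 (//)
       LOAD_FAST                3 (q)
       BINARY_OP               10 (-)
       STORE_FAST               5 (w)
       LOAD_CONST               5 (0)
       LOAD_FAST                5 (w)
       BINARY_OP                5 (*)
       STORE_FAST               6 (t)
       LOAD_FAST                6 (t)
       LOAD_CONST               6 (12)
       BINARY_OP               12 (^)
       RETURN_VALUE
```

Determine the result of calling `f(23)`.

LOAD_FAST_LOAD_FAST a,a → push 23,23. Stack: [23, 23]
BINARY_OP - → 23 - 23 = 0. Stack: [0]
LOAD_CONST → push 7. Stack: [0, 7]
BINARY_OP // → 0 // 7 = 0. Stack: [0]
STORE_FAST v → v=0. Stack: []
LOAD_FAST_LOAD_FAST v,a → push 0,23. Stack: [0, 23]
BINARY_OP ^ → 0 ^ 23 = 23. Stack: [23]
LOAD_CONST → push -1. Stack: [23, -1]
BINARY_OP - → 23 - -1 = 24. Stack: [24]
STORE_FAST r → r=24. Stack: []
LOAD_CONST → push 10. Stack: [10]
LOAD_FAST r → push 24. Stack: [10, 24]
BINARY_OP // → 10 // 24 = 0. Stack: [0]
STORE_FAST q → q=0. Stack: []
LOAD_FAST r → push 24. Stack: [24]
LOAD_CONST → push 4. Stack: [24, 4]
BINARY_OP << → 24 << 4 = 384. Stack: [384]
LOAD_FAST_LOAD_FAST v,q → push 0,0. Stack: [384, 0, 0]
BINARY_OP | → 0 | 0 = 0. Stack: [384, 0]
BINARY_OP | → 384 | 0 = 384. Stack: [384]
STORE_FAST q → q=384. Stack: []
LOAD_FAST_LOAD_FAST v,v → push 0,0. Stack: [0, 0]
BINARY_OP - → 0 - 0 = 0. Stack: [0]
LOAD_FAST_LOAD_FAST q,r → push 384,24. Stack: [0, 384, 24]
BINARY_OP * → 384 * 24 = 9216. Stack: [0, 9216]
BINARY_OP + → 0 + 9216 = 9216. Stack: [9216]
STORE_FAST u → u=9216. Stack: []
LOAD_FAST_LOAD_FAST u,a → push 9216,23. Stack: [9216, 23]
BINARY_OP // → 9216 // 23 = 400. Stack: [400]
LOAD_FAST q → push 384. Stack: [400, 384]
BINARY_OP - → 400 - 384 = 16. Stack: [16]
STORE_FAST w → w=16. Stack: []
LOAD_CONST → push 0. Stack: [0]
LOAD_FAST w → push 16. Stack: [0, 16]
BINARY_OP * → 0 * 16 = 0. Stack: [0]
STORE_FAST t → t=0. Stack: []
LOAD_FAST t → push 0. Stack: [0]
LOAD_CONST → push 12. Stack: [0, 12]
BINARY_OP ^ → 0 ^ 12 = 12. Stack: [12]
RETURN_VALUE → return 12.

12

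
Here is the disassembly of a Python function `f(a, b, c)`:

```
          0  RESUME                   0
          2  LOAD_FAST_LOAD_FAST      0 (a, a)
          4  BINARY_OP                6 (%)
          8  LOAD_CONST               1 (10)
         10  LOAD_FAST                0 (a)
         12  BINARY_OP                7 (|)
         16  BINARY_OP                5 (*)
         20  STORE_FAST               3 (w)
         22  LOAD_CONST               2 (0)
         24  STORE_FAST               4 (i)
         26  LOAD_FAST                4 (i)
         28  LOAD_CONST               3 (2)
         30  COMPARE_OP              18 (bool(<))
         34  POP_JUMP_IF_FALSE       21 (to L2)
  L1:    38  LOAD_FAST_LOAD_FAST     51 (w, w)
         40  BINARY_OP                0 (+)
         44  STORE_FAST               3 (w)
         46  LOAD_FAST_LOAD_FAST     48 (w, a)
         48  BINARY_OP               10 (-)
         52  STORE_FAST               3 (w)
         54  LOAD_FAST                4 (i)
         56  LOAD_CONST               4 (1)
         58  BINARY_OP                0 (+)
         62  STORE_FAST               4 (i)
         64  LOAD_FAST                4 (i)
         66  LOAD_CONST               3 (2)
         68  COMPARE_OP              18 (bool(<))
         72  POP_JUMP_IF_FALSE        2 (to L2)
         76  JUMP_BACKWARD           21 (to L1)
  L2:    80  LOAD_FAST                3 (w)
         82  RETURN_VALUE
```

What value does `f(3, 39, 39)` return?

LOAD_FAST_LOAD_FAST a,a → push 3,3. Stack: [3, 3]
BINARY_OP % → 3 % 3 = 0. Stack: [0]
LOAD_CONST → push 10. Stack: [0, 10]
LOAD_FAST a → push 3. Stack: [0, 10, 3]
BINARY_OP | → 10 | 3 = 11. Stack: [0, 11]
BINARY_OP * → 0 * 11 = 0. Stack: [0]
STORE_FAST w → w=0. Stack: []
LOAD_CONST → push 0. Stack: [0]
STORE_FAST i → i=0. Stack: []
LOAD_FAST i → push 0. Stack: [0]
LOAD_CONST → push 2. Stack: [0, 2]
COMPARE_OP bool(<) → 0 vs 2 = True. Stack: [True]
POP_JUMP_IF_FALSE → pop True; no jump. Stack: []
LOAD_FAST_LOAD_FAST w,w → push 0,0. Stack: [0, 0]
BINARY_OP + → 0 + 0 = 0. Stack: [0]
STORE_FAST w → w=0. Stack: []
LOAD_FAST_LOAD_FAST w,a → push 0,3. Stack: [0, 3]
BINARY_OP - → 0 - 3 = -3. Stack: [-3]
STORE_FAST w → w=-3. Stack: []
LOAD_FAST i → push 0. Stack: [0]
LOAD_CONST → push 1. Stack: [0, 1]
BINARY_OP + → 0 + 1 = 1. Stack: [1]
STORE_FAST i → i=1. Stack: []
LOAD_FAST i → push 1. Stack: [1]
LOAD_CONST → push 2. Stack: [1, 2]
COMPARE_OP bool(<) → 1 vs 2 = True. Stack: [True]
POP_JUMP_IF_FALSE → pop True; no jump. Stack: []
LOAD_FAST_LOAD_FAST w,w → push -3,-3. Stack: [-3, -3]
BINARY_OP + → -3 + -3 = -6. Stack: [-6]
STORE_FAST w → w=-6. Stack: []
LOAD_FAST_LOAD_FAST w,a → push -6,3. Stack: [-6, 3]
BINARY_OP - → -6 - 3 = -9. Stack: [-9]
STORE_FAST w → w=-9. Stack: []
LOAD_FAST i → push 1. Stack: [1]
LOAD_CONST → push 1. Stack: [1, 1]
BINARY_OP + → 1 + 1 = 2. Stack: [2]
STORE_FAST i → i=2. Stack: []
LOAD_FAST i → push 2. Stack: [2]
LOAD_CONST → push 2. Stack: [2, 2]
COMPARE_OP bool(<) → 2 vs 2 = False. Stack: [False]
POP_JUMP_IF_FALSE → pop False; jump. Stack: []
LOAD_FAST w → push -9. Stack: [-9]
RETURN_VALUE → return -9.

-9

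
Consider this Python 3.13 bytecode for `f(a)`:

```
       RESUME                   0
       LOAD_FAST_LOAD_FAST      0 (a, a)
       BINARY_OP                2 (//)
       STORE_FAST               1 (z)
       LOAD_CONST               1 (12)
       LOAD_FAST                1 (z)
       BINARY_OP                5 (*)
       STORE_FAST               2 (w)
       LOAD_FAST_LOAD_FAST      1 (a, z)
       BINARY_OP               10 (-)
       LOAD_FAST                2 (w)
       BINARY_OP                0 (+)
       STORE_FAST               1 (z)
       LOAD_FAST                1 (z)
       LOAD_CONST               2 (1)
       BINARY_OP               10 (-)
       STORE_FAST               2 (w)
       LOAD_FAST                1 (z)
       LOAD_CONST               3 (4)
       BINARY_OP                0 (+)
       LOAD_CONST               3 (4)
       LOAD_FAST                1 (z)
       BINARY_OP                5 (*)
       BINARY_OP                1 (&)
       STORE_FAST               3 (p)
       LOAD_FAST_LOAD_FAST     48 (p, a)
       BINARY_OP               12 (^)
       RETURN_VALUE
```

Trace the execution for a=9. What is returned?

LOAD_FAST_LOAD_FAST a,a → push 9,9. Stack: [9, 9]
BINARY_OP // → 9 // 9 = 1. Stack: [1]
STORE_FAST z → z=1. Stack: []
LOAD_CONST → push 12. Stack: [12]
LOAD_FAST z → push 1. Stack: [12, 1]
BINARY_OP * → 12 * 1 = 12. Stack: [12]
STORE_FAST w → w=12. Stack: []
LOAD_FAST_LOAD_FAST a,z → push 9,1. Stack: [9, 1]
BINARY_OP - → 9 - 1 = 8. Stack: [8]
LOAD_FAST w → push 12. Stack: [8, 12]
BINARY_OP + → 8 + 12 = 20. Stack: [20]
STORE_FAST z → z=20. Stack: []
LOAD_FAST z → push 20. Stack: [20]
LOAD_CONST → push 1. Stack: [20, 1]
BINARY_OP - → 20 - 1 = 19. Stack: [19]
STORE_FAST w → w=19. Stack: []
LOAD_FAST z → push 20. Stack: [20]
LOAD_CONST → push 4. Stack: [20, 4]
BINARY_OP + → 20 + 4 = 24. Stack: [24]
LOAD_CONST → push 4. Stack: [24, 4]
LOAD_FAST z → push 20. Stack: [24, 4, 20]
BINARY_OP * → 4 * 20 = 80. Stack: [24, 80]
BINARY_OP & → 24 & 80 = 16. Stack: [16]
STORE_FAST p → p=16. Stack: []
LOAD_FAST_LOAD_FAST p,a → push 16,9. Stack: [16, 9]
BINARY_OP ^ → 16 ^ 9 = 25. Stack: [25]
RETURN_VALUE → return 25.

25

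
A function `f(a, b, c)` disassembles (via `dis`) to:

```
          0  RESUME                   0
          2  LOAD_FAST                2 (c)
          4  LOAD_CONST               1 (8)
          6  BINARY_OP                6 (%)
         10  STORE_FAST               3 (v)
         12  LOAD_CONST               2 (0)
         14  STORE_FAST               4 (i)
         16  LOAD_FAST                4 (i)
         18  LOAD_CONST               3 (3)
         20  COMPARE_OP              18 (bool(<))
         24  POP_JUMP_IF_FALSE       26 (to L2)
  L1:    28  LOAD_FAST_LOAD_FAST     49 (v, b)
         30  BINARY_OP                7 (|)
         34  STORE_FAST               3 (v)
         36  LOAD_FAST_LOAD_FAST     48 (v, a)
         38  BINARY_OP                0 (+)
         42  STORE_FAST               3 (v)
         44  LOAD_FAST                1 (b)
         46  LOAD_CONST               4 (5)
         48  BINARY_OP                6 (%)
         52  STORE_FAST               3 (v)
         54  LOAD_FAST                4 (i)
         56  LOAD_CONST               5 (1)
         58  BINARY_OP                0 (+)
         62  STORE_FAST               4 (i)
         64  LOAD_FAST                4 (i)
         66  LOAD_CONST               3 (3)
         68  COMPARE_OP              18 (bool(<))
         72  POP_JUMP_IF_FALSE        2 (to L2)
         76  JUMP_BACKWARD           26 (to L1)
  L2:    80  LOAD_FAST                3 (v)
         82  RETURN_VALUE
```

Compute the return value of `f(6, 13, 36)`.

3

LOAD_FAST c → push 36. Stack: [36]
LOAD_CONST → push 8. Stack: [36, 8]
BINARY_OP % → 36 % 8 = 4. Stack: [4]
STORE_FAST v → v=4. Stack: []
LOAD_CONST → push 0. Stack: [0]
STORE_FAST i → i=0. Stack: []
LOAD_FAST i → push 0. Stack: [0]
LOAD_CONST → push 3. Stack: [0, 3]
COMPARE_OP bool(<) → 0 vs 3 = True. Stack: [True]
POP_JUMP_IF_FALSE → pop True; no jump. Stack: []
LOAD_FAST_LOAD_FAST v,b → push 4,13. Stack: [4, 13]
BINARY_OP | → 4 | 13 = 13. Stack: [13]
STORE_FAST v → v=13. Stack: []
LOAD_FAST_LOAD_FAST v,a → push 13,6. Stack: [13, 6]
BINARY_OP + → 13 + 6 = 19. Stack: [19]
STORE_FAST v → v=19. Stack: []
LOAD_FAST b → push 13. Stack: [13]
LOAD_CONST → push 5. Stack: [13, 5]
BINARY_OP % → 13 % 5 = 3. Stack: [3]
STORE_FAST v → v=3. Stack: []
LOAD_FAST i → push 0. Stack: [0]
LOAD_CONST → push 1. Stack: [0, 1]
BINARY_OP + → 0 + 1 = 1. Stack: [1]
STORE_FAST i → i=1. Stack: []
LOAD_FAST i → push 1. Stack: [1]
LOAD_CONST → push 3. Stack: [1, 3]
COMPARE_OP bool(<) → 1 vs 3 = True. Stack: [True]
POP_JUMP_IF_FALSE → pop True; no jump. Stack: []
LOAD_FAST_LOAD_FAST v,b → push 3,13. Stack: [3, 13]
BINARY_OP | → 3 | 13 = 15. Stack: [15]
STORE_FAST v → v=15. Stack: []
LOAD_FAST_LOAD_FAST v,a → push 15,6. Stack: [15, 6]
BINARY_OP + → 15 + 6 = 21. Stack: [21]
STORE_FAST v → v=21. Stack: []
LOAD_FAST b → push 13. Stack: [13]
LOAD_CONST → push 5. Stack: [13, 5]
BINARY_OP % → 13 % 5 = 3. Stack: [3]
STORE_FAST v → v=3. Stack: []
LOAD_FAST i → push 1. Stack: [1]
LOAD_CONST → push 1. Stack: [1, 1]
BINARY_OP + → 1 + 1 = 2. Stack: [2]
STORE_FAST i → i=2. Stack: []
LOAD_FAST i → push 2. Stack: [2]
LOAD_CONST → push 3. Stack: [2, 3]
COMPARE_OP bool(<) → 2 vs 3 = True. Stack: [True]
POP_JUMP_IF_FALSE → pop True; no jump. Stack: []
LOAD_FAST_LOAD_FAST v,b → push 3,13. Stack: [3, 13]
BINARY_OP | → 3 | 13 = 15. Stack: [15]
STORE_FAST v → v=15. Stack: []
LOAD_FAST_LOAD_FAST v,a → push 15,6. Stack: [15, 6]
BINARY_OP + → 15 + 6 = 21. Stack: [21]
STORE_FAST v → v=21. Stack: []
LOAD_FAST b → push 13. Stack: [13]
LOAD_CONST → push 5. Stack: [13, 5]
BINARY_OP % → 13 % 5 = 3. Stack: [3]
STORE_FAST v → v=3. Stack: []
LOAD_FAST i → push 2. Stack: [2]
LOAD_CONST → push 1. Stack: [2, 1]
BINARY_OP + → 2 + 1 = 3. Stack: [3]
STORE_FAST i → i=3. Stack: []
LOAD_FAST i → push 3. Stack: [3]
LOAD_CONST → push 3. Stack: [3, 3]
COMPARE_OP bool(<) → 3 vs 3 = False. Stack: [False]
POP_JUMP_IF_FALSE → pop False; jump. Stack: []
LOAD_FAST v → push 3. Stack: [3]
RETURN_VALUE → return 3.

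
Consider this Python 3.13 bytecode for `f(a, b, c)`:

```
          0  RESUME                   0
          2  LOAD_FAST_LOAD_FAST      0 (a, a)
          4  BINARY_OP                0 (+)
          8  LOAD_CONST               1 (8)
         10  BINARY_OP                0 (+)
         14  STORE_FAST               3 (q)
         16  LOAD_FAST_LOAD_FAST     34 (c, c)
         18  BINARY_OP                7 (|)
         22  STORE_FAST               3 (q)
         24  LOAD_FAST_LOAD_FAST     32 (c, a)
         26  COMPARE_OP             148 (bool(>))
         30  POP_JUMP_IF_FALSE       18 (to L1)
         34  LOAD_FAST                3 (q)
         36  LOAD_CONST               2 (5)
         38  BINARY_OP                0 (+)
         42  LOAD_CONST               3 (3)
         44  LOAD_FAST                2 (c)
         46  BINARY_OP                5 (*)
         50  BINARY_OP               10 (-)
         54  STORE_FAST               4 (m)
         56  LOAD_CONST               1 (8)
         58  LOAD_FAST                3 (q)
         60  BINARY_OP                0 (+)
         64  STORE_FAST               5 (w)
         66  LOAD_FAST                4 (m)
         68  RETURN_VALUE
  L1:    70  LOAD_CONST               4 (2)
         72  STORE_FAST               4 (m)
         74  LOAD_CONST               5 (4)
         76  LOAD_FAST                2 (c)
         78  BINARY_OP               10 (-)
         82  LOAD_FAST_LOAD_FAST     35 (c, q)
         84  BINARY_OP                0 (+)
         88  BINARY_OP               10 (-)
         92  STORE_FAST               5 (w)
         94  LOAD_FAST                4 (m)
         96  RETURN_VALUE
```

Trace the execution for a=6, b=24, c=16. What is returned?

-27

LOAD_FAST_LOAD_FAST a,a → push 6,6. Stack: [6, 6]
BINARY_OP + → 6 + 6 = 12. Stack: [12]
LOAD_CONST → push 8. Stack: [12, 8]
BINARY_OP + → 12 + 8 = 20. Stack: [20]
STORE_FAST q → q=20. Stack: []
LOAD_FAST_LOAD_FAST c,c → push 16,16. Stack: [16, 16]
BINARY_OP | → 16 | 16 = 16. Stack: [16]
STORE_FAST q → q=16. Stack: []
LOAD_FAST_LOAD_FAST c,a → push 16,6. Stack: [16, 6]
COMPARE_OP bool(>) → 16 vs 6 = True. Stack: [True]
POP_JUMP_IF_FALSE → pop True; no jump. Stack: []
LOAD_FAST q → push 16. Stack: [16]
LOAD_CONST → push 5. Stack: [16, 5]
BINARY_OP + → 16 + 5 = 21. Stack: [21]
LOAD_CONST → push 3. Stack: [21, 3]
LOAD_FAST c → push 16. Stack: [21, 3, 16]
BINARY_OP * → 3 * 16 = 48. Stack: [21, 48]
BINARY_OP - → 21 - 48 = -27. Stack: [-27]
STORE_FAST m → m=-27. Stack: []
LOAD_CONST → push 8. Stack: [8]
LOAD_FAST q → push 16. Stack: [8, 16]
BINARY_OP + → 8 + 16 = 24. Stack: [24]
STORE_FAST w → w=24. Stack: []
LOAD_FAST m → push -27. Stack: [-27]
RETURN_VALUE → return -27.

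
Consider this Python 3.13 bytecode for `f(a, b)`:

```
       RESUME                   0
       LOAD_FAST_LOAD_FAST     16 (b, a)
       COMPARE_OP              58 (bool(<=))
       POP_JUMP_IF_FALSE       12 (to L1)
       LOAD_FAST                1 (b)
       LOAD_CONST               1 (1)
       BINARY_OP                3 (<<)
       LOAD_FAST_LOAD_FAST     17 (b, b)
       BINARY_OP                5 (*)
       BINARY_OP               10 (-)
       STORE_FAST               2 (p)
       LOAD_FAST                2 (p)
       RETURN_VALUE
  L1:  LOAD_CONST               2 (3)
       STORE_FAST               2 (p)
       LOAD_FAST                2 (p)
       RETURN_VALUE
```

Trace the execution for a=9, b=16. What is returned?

LOAD_FAST_LOAD_FAST b,a → push 16,9. Stack: [16, 9]
COMPARE_OP bool(<=) → 16 vs 9 = False. Stack: [False]
POP_JUMP_IF_FALSE → pop False; jump. Stack: []
LOAD_CONST → push 3. Stack: [3]
STORE_FAST p → p=3. Stack: []
LOAD_FAST p → push 3. Stack: [3]
RETURN_VALUE → return 3.

3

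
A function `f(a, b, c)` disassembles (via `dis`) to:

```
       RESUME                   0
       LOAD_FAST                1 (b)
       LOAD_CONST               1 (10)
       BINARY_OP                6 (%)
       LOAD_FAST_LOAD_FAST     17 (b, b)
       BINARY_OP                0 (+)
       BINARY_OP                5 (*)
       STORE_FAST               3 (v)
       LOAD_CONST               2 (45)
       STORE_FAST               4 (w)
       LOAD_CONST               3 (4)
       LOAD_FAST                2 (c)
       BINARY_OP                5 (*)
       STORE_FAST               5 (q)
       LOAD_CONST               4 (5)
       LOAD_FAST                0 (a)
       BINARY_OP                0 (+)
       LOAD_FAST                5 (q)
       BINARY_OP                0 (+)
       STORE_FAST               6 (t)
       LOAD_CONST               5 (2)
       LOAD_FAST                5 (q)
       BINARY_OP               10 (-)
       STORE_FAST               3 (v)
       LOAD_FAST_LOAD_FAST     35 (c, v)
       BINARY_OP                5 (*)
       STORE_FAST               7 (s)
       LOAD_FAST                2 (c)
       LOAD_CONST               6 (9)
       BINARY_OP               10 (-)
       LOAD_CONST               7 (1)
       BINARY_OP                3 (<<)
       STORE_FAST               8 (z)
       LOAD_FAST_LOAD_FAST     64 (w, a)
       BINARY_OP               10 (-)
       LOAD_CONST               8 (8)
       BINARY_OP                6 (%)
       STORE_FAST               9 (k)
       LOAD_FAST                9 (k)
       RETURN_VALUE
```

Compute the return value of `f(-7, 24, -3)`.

4

LOAD_FAST b → push 24. Stack: [24]
LOAD_CONST → push 10. Stack: [24, 10]
BINARY_OP % → 24 % 10 = 4. Stack: [4]
LOAD_FAST_LOAD_FAST b,b → push 24,24. Stack: [4, 24, 24]
BINARY_OP + → 24 + 24 = 48. Stack: [4, 48]
BINARY_OP * → 4 * 48 = 192. Stack: [192]
STORE_FAST v → v=192. Stack: []
LOAD_CONST → push 45. Stack: [45]
STORE_FAST w → w=45. Stack: []
LOAD_CONST → push 4. Stack: [4]
LOAD_FAST c → push -3. Stack: [4, -3]
BINARY_OP * → 4 * -3 = -12. Stack: [-12]
STORE_FAST q → q=-12. Stack: []
LOAD_CONST → push 5. Stack: [5]
LOAD_FAST a → push -7. Stack: [5, -7]
BINARY_OP + → 5 + -7 = -2. Stack: [-2]
LOAD_FAST q → push -12. Stack: [-2, -12]
BINARY_OP + → -2 + -12 = -14. Stack: [-14]
STORE_FAST t → t=-14. Stack: []
LOAD_CONST → push 2. Stack: [2]
LOAD_FAST q → push -12. Stack: [2, -12]
BINARY_OP - → 2 - -12 = 14. Stack: [14]
STORE_FAST v → v=14. Stack: []
LOAD_FAST_LOAD_FAST c,v → push -3,14. Stack: [-3, 14]
BINARY_OP * → -3 * 14 = -42. Stack: [-42]
STORE_FAST s → s=-42. Stack: []
LOAD_FAST c → push -3. Stack: [-3]
LOAD_CONST → push 9. Stack: [-3, 9]
BINARY_OP - → -3 - 9 = -12. Stack: [-12]
LOAD_CONST → push 1. Stack: [-12, 1]
BINARY_OP << → -12 << 1 = -24. Stack: [-24]
STORE_FAST z → z=-24. Stack: []
LOAD_FAST_LOAD_FAST w,a → push 45,-7. Stack: [45, -7]
BINARY_OP - → 45 - -7 = 52. Stack: [52]
LOAD_CONST → push 8. Stack: [52, 8]
BINARY_OP % → 52 % 8 = 4. Stack: [4]
STORE_FAST k → k=4. Stack: []
LOAD_FAST k → push 4. Stack: [4]
RETURN_VALUE → return 4.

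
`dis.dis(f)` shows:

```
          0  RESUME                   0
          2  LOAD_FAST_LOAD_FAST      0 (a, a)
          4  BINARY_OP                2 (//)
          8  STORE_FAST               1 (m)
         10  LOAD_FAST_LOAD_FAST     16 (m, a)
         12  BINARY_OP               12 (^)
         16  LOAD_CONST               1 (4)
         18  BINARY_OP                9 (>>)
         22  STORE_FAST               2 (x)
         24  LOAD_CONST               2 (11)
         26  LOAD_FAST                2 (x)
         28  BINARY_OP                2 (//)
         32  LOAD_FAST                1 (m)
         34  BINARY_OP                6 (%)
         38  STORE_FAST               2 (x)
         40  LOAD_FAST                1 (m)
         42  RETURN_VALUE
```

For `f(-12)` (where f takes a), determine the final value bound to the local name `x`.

LOAD_FAST_LOAD_FAST a,a → push -12,-12. Stack: [-12, -12]
BINARY_OP // → -12 // -12 = 1. Stack: [1]
STORE_FAST m → m=1. Stack: []
LOAD_FAST_LOAD_FAST m,a → push 1,-12. Stack: [1, -12]
BINARY_OP ^ → 1 ^ -12 = -11. Stack: [-11]
LOAD_CONST → push 4. Stack: [-11, 4]
BINARY_OP >> → -11 >> 4 = -1. Stack: [-1]
STORE_FAST x → x=-1. Stack: []
LOAD_CONST → push 11. Stack: [11]
LOAD_FAST x → push -1. Stack: [11, -1]
BINARY_OP // → 11 // -1 = -11. Stack: [-11]
LOAD_FAST m → push 1. Stack: [-11, 1]
BINARY_OP % → -11 % 1 = 0. Stack: [0]
STORE_FAST x → x=0. Stack: []
LOAD_FAST m → push 1. Stack: [1]
RETURN_VALUE → return 1.

0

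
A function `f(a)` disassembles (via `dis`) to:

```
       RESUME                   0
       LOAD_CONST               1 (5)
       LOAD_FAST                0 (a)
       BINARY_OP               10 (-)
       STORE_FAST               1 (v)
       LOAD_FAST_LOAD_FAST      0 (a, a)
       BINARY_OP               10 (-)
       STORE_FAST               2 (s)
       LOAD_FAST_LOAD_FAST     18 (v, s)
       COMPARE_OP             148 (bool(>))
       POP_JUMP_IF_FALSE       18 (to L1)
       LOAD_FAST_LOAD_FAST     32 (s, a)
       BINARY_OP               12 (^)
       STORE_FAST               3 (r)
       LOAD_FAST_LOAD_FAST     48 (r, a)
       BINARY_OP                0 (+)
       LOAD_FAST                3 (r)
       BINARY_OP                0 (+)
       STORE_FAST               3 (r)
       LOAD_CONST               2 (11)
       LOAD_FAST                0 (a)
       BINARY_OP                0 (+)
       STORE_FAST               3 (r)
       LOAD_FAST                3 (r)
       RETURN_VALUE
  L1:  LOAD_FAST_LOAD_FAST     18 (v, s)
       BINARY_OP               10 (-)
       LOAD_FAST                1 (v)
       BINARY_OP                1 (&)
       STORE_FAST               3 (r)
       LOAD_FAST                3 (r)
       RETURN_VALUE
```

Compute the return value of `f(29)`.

LOAD_CONST → push 5. Stack: [5]
LOAD_FAST a → push 29. Stack: [5, 29]
BINARY_OP - → 5 - 29 = -24. Stack: [-24]
STORE_FAST v → v=-24. Stack: []
LOAD_FAST_LOAD_FAST a,a → push 29,29. Stack: [29, 29]
BINARY_OP - → 29 - 29 = 0. Stack: [0]
STORE_FAST s → s=0. Stack: []
LOAD_FAST_LOAD_FAST v,s → push -24,0. Stack: [-24, 0]
COMPARE_OP bool(>) → -24 vs 0 = False. Stack: [False]
POP_JUMP_IF_FALSE → pop False; jump. Stack: []
LOAD_FAST_LOAD_FAST v,s → push -24,0. Stack: [-24, 0]
BINARY_OP - → -24 - 0 = -24. Stack: [-24]
LOAD_FAST v → push -24. Stack: [-24, -24]
BINARY_OP & → -24 & -24 = -24. Stack: [-24]
STORE_FAST r → r=-24. Stack: []
LOAD_FAST r → push -24. Stack: [-24]
RETURN_VALUE → return -24.

-24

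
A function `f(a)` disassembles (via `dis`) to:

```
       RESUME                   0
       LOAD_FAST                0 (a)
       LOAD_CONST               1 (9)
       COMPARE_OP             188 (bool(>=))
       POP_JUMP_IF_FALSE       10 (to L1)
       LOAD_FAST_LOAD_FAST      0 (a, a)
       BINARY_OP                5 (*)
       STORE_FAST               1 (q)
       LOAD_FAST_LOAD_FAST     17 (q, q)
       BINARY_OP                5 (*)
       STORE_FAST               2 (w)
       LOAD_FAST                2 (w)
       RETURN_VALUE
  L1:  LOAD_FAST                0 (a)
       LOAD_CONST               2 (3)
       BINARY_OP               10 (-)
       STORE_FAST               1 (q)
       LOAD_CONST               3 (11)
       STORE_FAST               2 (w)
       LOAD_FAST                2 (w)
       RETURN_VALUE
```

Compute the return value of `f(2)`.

LOAD_FAST a → push 2. Stack: [2]
LOAD_CONST → push 9. Stack: [2, 9]
COMPARE_OP bool(>=) → 2 vs 9 = False. Stack: [False]
POP_JUMP_IF_FALSE → pop False; jump. Stack: []
LOAD_FAST a → push 2. Stack: [2]
LOAD_CONST → push 3. Stack: [2, 3]
BINARY_OP - → 2 - 3 = -1. Stack: [-1]
STORE_FAST q → q=-1. Stack: []
LOAD_CONST → push 11. Stack: [11]
STORE_FAST w → w=11. Stack: []
LOAD_FAST w → push 11. Stack: [11]
RETURN_VALUE → return 11.

11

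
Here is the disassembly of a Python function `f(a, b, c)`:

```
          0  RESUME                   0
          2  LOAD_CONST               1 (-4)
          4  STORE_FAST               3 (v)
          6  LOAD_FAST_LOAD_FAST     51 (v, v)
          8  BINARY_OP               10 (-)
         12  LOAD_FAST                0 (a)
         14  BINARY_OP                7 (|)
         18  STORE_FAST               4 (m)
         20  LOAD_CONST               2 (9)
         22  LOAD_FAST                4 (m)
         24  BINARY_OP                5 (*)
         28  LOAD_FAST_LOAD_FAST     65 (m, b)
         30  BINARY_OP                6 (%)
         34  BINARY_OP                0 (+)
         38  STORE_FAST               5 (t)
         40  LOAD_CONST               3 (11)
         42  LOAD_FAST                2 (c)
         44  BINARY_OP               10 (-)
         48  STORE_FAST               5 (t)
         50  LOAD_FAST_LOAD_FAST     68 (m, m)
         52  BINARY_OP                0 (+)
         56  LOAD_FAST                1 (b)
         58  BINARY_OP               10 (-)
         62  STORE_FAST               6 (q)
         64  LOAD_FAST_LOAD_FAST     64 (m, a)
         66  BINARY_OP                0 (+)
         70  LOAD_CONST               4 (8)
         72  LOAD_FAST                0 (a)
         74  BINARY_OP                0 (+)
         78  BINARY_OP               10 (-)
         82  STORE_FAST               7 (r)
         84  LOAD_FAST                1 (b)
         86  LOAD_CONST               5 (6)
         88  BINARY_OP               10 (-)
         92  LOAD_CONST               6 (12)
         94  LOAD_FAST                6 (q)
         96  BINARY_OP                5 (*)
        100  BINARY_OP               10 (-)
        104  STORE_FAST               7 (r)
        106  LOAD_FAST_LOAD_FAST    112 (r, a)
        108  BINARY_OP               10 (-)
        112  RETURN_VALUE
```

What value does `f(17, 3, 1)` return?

LOAD_CONST → push -4. Stack: [-4]
STORE_FAST v → v=-4. Stack: []
LOAD_FAST_LOAD_FAST v,v → push -4,-4. Stack: [-4, -4]
BINARY_OP - → -4 - -4 = 0. Stack: [0]
LOAD_FAST a → push 17. Stack: [0, 17]
BINARY_OP | → 0 | 17 = 17. Stack: [17]
STORE_FAST m → m=17. Stack: []
LOAD_CONST → push 9. Stack: [9]
LOAD_FAST m → push 17. Stack: [9, 17]
BINARY_OP * → 9 * 17 = 153. Stack: [153]
LOAD_FAST_LOAD_FAST m,b → push 17,3. Stack: [153, 17, 3]
BINARY_OP % → 17 % 3 = 2. Stack: [153, 2]
BINARY_OP + → 153 + 2 = 155. Stack: [155]
STORE_FAST t → t=155. Stack: []
LOAD_CONST → push 11. Stack: [11]
LOAD_FAST c → push 1. Stack: [11, 1]
BINARY_OP - → 11 - 1 = 10. Stack: [10]
STORE_FAST t → t=10. Stack: []
LOAD_FAST_LOAD_FAST m,m → push 17,17. Stack: [17, 17]
BINARY_OP + → 17 + 17 = 34. Stack: [34]
LOAD_FAST b → push 3. Stack: [34, 3]
BINARY_OP - → 34 - 3 = 31. Stack: [31]
STORE_FAST q → q=31. Stack: []
LOAD_FAST_LOAD_FAST m,a → push 17,17. Stack: [17, 17]
BINARY_OP + → 17 + 17 = 34. Stack: [34]
LOAD_CONST → push 8. Stack: [34, 8]
LOAD_FAST a → push 17. Stack: [34, 8, 17]
BINARY_OP + → 8 + 17 = 25. Stack: [34, 25]
BINARY_OP - → 34 - 25 = 9. Stack: [9]
STORE_FAST r → r=9. Stack: []
LOAD_FAST b → push 3. Stack: [3]
LOAD_CONST → push 6. Stack: [3, 6]
BINARY_OP - → 3 - 6 = -3. Stack: [-3]
LOAD_CONST → push 12. Stack: [-3, 12]
LOAD_FAST q → push 31. Stack: [-3, 12, 31]
BINARY_OP * → 12 * 31 = 372. Stack: [-3, 372]
BINARY_OP - → -3 - 372 = -375. Stack: [-375]
STORE_FAST r → r=-375. Stack: []
LOAD_FAST_LOAD_FAST r,a → push -375,17. Stack: [-375, 17]
BINARY_OP - → -375 - 17 = -392. Stack: [-392]
RETURN_VALUE → return -392.

-392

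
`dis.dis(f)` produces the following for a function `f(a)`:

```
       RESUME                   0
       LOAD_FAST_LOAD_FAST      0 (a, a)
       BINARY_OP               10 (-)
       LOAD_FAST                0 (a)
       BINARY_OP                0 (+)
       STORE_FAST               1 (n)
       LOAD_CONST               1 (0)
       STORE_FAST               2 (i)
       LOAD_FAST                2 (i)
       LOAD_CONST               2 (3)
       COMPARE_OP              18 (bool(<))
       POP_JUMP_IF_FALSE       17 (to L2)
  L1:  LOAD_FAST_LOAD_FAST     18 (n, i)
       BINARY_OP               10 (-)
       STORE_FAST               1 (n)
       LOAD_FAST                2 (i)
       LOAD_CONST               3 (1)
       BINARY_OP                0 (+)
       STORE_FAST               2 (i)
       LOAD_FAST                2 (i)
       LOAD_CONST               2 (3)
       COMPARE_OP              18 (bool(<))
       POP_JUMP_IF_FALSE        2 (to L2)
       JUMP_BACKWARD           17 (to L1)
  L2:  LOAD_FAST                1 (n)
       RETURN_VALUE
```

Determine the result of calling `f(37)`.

34

LOAD_FAST_LOAD_FAST a,a → push 37,37. Stack: [37, 37]
BINARY_OP - → 37 - 37 = 0. Stack: [0]
LOAD_FAST a → push 37. Stack: [0, 37]
BINARY_OP + → 0 + 37 = 37. Stack: [37]
STORE_FAST n → n=37. Stack: []
LOAD_CONST → push 0. Stack: [0]
STORE_FAST i → i=0. Stack: []
LOAD_FAST i → push 0. Stack: [0]
LOAD_CONST → push 3. Stack: [0, 3]
COMPARE_OP bool(<) → 0 vs 3 = True. Stack: [True]
POP_JUMP_IF_FALSE → pop True; no jump. Stack: []
LOAD_FAST_LOAD_FAST n,i → push 37,0. Stack: [37, 0]
BINARY_OP - → 37 - 0 = 37. Stack: [37]
STORE_FAST n → n=37. Stack: []
LOAD_FAST i → push 0. Stack: [0]
LOAD_CONST → push 1. Stack: [0, 1]
BINARY_OP + → 0 + 1 = 1. Stack: [1]
STORE_FAST i → i=1. Stack: []
LOAD_FAST i → push 1. Stack: [1]
LOAD_CONST → push 3. Stack: [1, 3]
COMPARE_OP bool(<) → 1 vs 3 = True. Stack: [True]
POP_JUMP_IF_FALSE → pop True; no jump. Stack: []
LOAD_FAST_LOAD_FAST n,i → push 37,1. Stack: [37, 1]
BINARY_OP - → 37 - 1 = 36. Stack: [36]
STORE_FAST n → n=36. Stack: []
LOAD_FAST i → push 1. Stack: [1]
LOAD_CONST → push 1. Stack: [1, 1]
BINARY_OP + → 1 + 1 = 2. Stack: [2]
STORE_FAST i → i=2. Stack: []
LOAD_FAST i → push 2. Stack: [2]
LOAD_CONST → push 3. Stack: [2, 3]
COMPARE_OP bool(<) → 2 vs 3 = True. Stack: [True]
POP_JUMP_IF_FALSE → pop True; no jump. Stack: []
LOAD_FAST_LOAD_FAST n,i → push 36,2. Stack: [36, 2]
BINARY_OP - → 36 - 2 = 34. Stack: [34]
STORE_FAST n → n=34. Stack: []
LOAD_FAST i → push 2. Stack: [2]
LOAD_CONST → push 1. Stack: [2, 1]
BINARY_OP + → 2 + 1 = 3. Stack: [3]
STORE_FAST i → i=3. Stack: []
LOAD_FAST i → push 3. Stack: [3]
LOAD_CONST → push 3. Stack: [3, 3]
COMPARE_OP bool(<) → 3 vs 3 = False. Stack: [False]
POP_JUMP_IF_FALSE → pop False; jump. Stack: []
LOAD_FAST n → push 34. Stack: [34]
RETURN_VALUE → return 34.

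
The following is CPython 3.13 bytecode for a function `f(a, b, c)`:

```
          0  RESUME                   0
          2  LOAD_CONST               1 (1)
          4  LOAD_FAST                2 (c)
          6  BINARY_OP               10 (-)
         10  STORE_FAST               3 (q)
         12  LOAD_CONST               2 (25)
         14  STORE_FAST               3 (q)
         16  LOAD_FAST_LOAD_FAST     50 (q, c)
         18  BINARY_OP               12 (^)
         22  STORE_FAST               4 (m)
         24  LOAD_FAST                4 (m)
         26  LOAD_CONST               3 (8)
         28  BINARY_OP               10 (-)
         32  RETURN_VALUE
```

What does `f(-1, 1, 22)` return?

7

LOAD_CONST → push 1. Stack: [1]
LOAD_FAST c → push 22. Stack: [1, 22]
BINARY_OP - → 1 - 22 = -21. Stack: [-21]
STORE_FAST q → q=-21. Stack: []
LOAD_CONST → push 25. Stack: [25]
STORE_FAST q → q=25. Stack: []
LOAD_FAST_LOAD_FAST q,c → push 25,22. Stack: [25, 22]
BINARY_OP ^ → 25 ^ 22 = 15. Stack: [15]
STORE_FAST m → m=15. Stack: []
LOAD_FAST m → push 15. Stack: [15]
LOAD_CONST → push 8. Stack: [15, 8]
BINARY_OP - → 15 - 8 = 7. Stack: [7]
RETURN_VALUE → return 7.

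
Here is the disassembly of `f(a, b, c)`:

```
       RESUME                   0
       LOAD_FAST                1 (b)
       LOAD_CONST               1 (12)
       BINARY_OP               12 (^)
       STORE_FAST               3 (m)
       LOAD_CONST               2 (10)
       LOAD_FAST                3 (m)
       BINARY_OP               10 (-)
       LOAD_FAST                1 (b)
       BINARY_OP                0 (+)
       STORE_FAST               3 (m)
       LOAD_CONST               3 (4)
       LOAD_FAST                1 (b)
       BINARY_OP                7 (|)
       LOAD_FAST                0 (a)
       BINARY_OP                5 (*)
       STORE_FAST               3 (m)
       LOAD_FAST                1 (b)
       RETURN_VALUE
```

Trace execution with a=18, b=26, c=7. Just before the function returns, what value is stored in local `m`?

LOAD_FAST b → push 26. Stack: [26]
LOAD_CONST → push 12. Stack: [26, 12]
BINARY_OP ^ → 26 ^ 12 = 22. Stack: [22]
STORE_FAST m → m=22. Stack: []
LOAD_CONST → push 10. Stack: [10]
LOAD_FAST m → push 22. Stack: [10, 22]
BINARY_OP - → 10 - 22 = -12. Stack: [-12]
LOAD_FAST b → push 26. Stack: [-12, 26]
BINARY_OP + → -12 + 26 = 14. Stack: [14]
STORE_FAST m → m=14. Stack: []
LOAD_CONST → push 4. Stack: [4]
LOAD_FAST b → push 26. Stack: [4, 26]
BINARY_OP | → 4 | 26 = 30. Stack: [30]
LOAD_FAST a → push 18. Stack: [30, 18]
BINARY_OP * → 30 * 18 = 540. Stack: [540]
STORE_FAST m → m=540. Stack: []
LOAD_FAST b → push 26. Stack: [26]
RETURN_VALUE → return 26.

540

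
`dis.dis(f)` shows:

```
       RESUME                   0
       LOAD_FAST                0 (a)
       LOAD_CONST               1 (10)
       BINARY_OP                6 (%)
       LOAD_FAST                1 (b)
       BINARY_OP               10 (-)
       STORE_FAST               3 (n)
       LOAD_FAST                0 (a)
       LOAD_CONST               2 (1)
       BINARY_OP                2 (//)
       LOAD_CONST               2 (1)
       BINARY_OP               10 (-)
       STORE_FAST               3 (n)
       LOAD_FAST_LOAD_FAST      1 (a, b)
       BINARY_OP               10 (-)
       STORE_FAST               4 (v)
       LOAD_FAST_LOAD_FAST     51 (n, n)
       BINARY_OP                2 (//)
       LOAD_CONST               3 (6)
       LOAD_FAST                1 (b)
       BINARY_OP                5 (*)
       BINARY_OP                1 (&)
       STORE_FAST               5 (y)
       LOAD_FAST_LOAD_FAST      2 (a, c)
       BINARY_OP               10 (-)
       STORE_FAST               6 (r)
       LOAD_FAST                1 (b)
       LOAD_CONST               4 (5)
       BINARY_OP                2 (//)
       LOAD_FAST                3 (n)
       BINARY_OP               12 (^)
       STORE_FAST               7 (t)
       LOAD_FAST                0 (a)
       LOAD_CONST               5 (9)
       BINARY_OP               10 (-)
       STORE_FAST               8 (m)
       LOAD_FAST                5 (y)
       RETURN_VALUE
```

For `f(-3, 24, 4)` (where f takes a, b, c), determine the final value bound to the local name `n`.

-4

LOAD_FAST a → push -3. Stack: [-3]
LOAD_CONST → push 10. Stack: [-3, 10]
BINARY_OP % → -3 % 10 = 7. Stack: [7]
LOAD_FAST b → push 24. Stack: [7, 24]
BINARY_OP - → 7 - 24 = -17. Stack: [-17]
STORE_FAST n → n=-17. Stack: []
LOAD_FAST a → push -3. Stack: [-3]
LOAD_CONST → push 1. Stack: [-3, 1]
BINARY_OP // → -3 // 1 = -3. Stack: [-3]
LOAD_CONST → push 1. Stack: [-3, 1]
BINARY_OP - → -3 - 1 = -4. Stack: [-4]
STORE_FAST n → n=-4. Stack: []
LOAD_FAST_LOAD_FAST a,b → push -3,24. Stack: [-3, 24]
BINARY_OP - → -3 - 24 = -27. Stack: [-27]
STORE_FAST v → v=-27. Stack: []
LOAD_FAST_LOAD_FAST n,n → push -4,-4. Stack: [-4, -4]
BINARY_OP // → -4 // -4 = 1. Stack: [1]
LOAD_CONST → push 6. Stack: [1, 6]
LOAD_FAST b → push 24. Stack: [1, 6, 24]
BINARY_OP * → 6 * 24 = 144. Stack: [1, 144]
BINARY_OP & → 1 & 144 = 0. Stack: [0]
STORE_FAST y → y=0. Stack: []
LOAD_FAST_LOAD_FAST a,c → push -3,4. Stack: [-3, 4]
BINARY_OP - → -3 - 4 = -7. Stack: [-7]
STORE_FAST r → r=-7. Stack: []
LOAD_FAST b → push 24. Stack: [24]
LOAD_CONST → push 5. Stack: [24, 5]
BINARY_OP // → 24 // 5 = 4. Stack: [4]
LOAD_FAST n → push -4. Stack: [4, -4]
BINARY_OP ^ → 4 ^ -4 = -8. Stack: [-8]
STORE_FAST t → t=-8. Stack: []
LOAD_FAST a → push -3. Stack: [-3]
LOAD_CONST → push 9. Stack: [-3, 9]
BINARY_OP - → -3 - 9 = -12. Stack: [-12]
STORE_FAST m → m=-12. Stack: []
LOAD_FAST y → push 0. Stack: [0]
RETURN_VALUE → return 0.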